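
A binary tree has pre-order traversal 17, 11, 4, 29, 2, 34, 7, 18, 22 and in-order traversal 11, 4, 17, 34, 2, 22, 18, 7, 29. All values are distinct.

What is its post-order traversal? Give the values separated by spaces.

The first element of pre-order is the root; it splits in-order into left and right subtrees.
Root 17: left subtree has 2 nodes {11, 4}, right has 6 {34, 2, 22, 18, 7, 29}.
  Root 11: left subtree has 0 nodes { }, right has 1 {4}.
  Root 29: left subtree has 5 nodes {34, 2, 22, 18, 7}, right has 0 { }.
    Root 2: left subtree has 1 node {34}, right has 3 {22, 18, 7}.
      Root 7: left subtree has 2 nodes {22, 18}, right has 0 { }.
        Root 18: left subtree has 1 node {22}, right has 0 { }.

4 11 34 22 18 7 2 29 17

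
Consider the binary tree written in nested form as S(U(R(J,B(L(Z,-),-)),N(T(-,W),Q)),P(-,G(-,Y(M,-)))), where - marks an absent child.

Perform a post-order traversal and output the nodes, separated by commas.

J, Z, L, B, R, W, T, Q, N, U, M, Y, G, P, S

Post-order visits the left subtree, then the right subtree, then the node.
At S: go left to U.
  At U: go left to R.
    At R: go left to J.
      J is a leaf — visit J.
    At R: go right to B.
      At B: go left to L.
        At L: go left to Z.
          Z is a leaf — visit Z.
        At L: no right child.
        Visit L.
      At B: no right child.
      Visit B.
    Visit R.
  At U: go right to N.
    At N: go left to T.
      At T: no left child.
      At T: go right to W.
        W is a leaf — visit W.
      Visit T.
    At N: go right to Q.
      Q is a leaf — visit Q.
    Visit N.
  Visit U.
At S: go right to P.
  At P: no left child.
  At P: go right to G.
    At G: no left child.
    At G: go right to Y.
      At Y: go left to M.
        M is a leaf — visit M.
      At Y: no right child.
      Visit Y.
    Visit G.
  Visit P.
Visit S.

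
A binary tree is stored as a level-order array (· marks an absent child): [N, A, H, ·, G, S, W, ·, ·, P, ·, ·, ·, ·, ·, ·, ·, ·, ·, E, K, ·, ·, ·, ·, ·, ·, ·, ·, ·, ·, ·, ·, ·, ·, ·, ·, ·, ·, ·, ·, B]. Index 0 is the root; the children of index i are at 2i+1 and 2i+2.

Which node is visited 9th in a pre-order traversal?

Pre-order visits the node, then its left subtree, then its right subtree.
Visit N.
At N: go left to A.
  Visit A.
  At A: no left child.
  At A: go right to G.
    Visit G.
    At G: go left to P.
      Visit P.
      At P: go left to E.
        E is a leaf — visit E.
      At P: go right to K.
        Visit K.
        At K: go left to B.
          B is a leaf — visit B.
        At K: no right child.
    At G: no right child.
At N: go right to H.
  Visit H.
  At H: go left to S.
    S is a leaf — visit S.
  At H: go right to W.
    W is a leaf — visit W.
Full pre-order sequence: N, A, G, P, E, K, B, H, S, W.

S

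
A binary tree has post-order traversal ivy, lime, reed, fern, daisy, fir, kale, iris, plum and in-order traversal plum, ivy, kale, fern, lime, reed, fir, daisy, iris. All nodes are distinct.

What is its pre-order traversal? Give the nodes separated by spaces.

The last element of post-order is the root; it splits in-order into left and right subtrees.
Root plum: left subtree has 0 nodes { }, right has 8 {ivy, kale, fern, lime, reed, fir, daisy, iris}.
  Root iris: left subtree has 7 nodes {ivy, kale, fern, lime, reed, fir, daisy}, right has 0 { }.
    Root kale: left subtree has 1 node {ivy}, right has 5 {fern, lime, reed, fir, daisy}.
      Root fir: left subtree has 3 nodes {fern, lime, reed}, right has 1 {daisy}.
        Root fern: left subtree has 0 nodes { }, right has 2 {lime, reed}.
          Root reed: left subtree has 1 node {lime}, right has 0 { }.

plum iris kale ivy fir fern reed lime daisy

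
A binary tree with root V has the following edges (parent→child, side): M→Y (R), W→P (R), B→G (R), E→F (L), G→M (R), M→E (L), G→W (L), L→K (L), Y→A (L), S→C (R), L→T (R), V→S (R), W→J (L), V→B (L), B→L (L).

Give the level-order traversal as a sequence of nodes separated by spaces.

Level-order visits nodes level by level from the root, left to right within each level.
Level 0: V
Level 1: B, S
Level 2: L, G, C
Level 3: K, T, W, M
Level 4: J, P, E, Y
Level 5: F, A

V B S L G C K T W M J P E Y F A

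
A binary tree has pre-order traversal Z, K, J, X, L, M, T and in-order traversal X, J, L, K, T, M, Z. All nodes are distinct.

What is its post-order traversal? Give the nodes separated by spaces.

The first element of pre-order is the root; it splits in-order into left and right subtrees.
Root Z: left subtree has 6 nodes {X, J, L, K, T, M}, right has 0 { }.
  Root K: left subtree has 3 nodes {X, J, L}, right has 2 {T, M}.
    Root J: left subtree has 1 node {X}, right has 1 {L}.
    Root M: left subtree has 1 node {T}, right has 0 { }.

X L J T M K Z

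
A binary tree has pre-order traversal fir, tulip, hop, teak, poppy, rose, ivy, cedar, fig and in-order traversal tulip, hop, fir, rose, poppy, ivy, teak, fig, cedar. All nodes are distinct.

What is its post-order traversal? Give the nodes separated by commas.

hop, tulip, rose, ivy, poppy, fig, cedar, teak, fir

The first element of pre-order is the root; it splits in-order into left and right subtrees.
Root fir: left subtree has 2 nodes {tulip, hop}, right has 6 {rose, poppy, ivy, teak, fig, cedar}.
  Root tulip: left subtree has 0 nodes { }, right has 1 {hop}.
  Root teak: left subtree has 3 nodes {rose, poppy, ivy}, right has 2 {fig, cedar}.
    Root poppy: left subtree has 1 node {rose}, right has 1 {ivy}.
    Root cedar: left subtree has 1 node {fig}, right has 0 { }.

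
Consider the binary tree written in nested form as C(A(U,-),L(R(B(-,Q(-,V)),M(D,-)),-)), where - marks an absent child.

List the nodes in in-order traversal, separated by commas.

U, A, C, B, Q, V, R, D, M, L

In-order visits the left subtree, then the node, then the right subtree.
At C: go left to A.
  At A: go left to U.
    U is a leaf — visit U.
  Visit A.
  At A: no right child.
Visit C.
At C: go right to L.
  At L: go left to R.
    At R: go left to B.
      At B: no left child.
      Visit B.
      At B: go right to Q.
        At Q: no left child.
        Visit Q.
        At Q: go right to V.
          V is a leaf — visit V.
    Visit R.
    At R: go right to M.
      At M: go left to D.
        D is a leaf — visit D.
      Visit M.
      At M: no right child.
  Visit L.
  At L: no right child.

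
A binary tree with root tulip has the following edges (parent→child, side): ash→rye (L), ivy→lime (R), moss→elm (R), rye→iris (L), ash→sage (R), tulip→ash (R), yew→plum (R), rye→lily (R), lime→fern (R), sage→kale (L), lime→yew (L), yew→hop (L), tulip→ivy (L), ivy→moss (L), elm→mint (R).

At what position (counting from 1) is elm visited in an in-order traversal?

2

In-order visits the left subtree, then the node, then the right subtree.
At tulip: go left to ivy.
  At ivy: go left to moss.
    At moss: no left child.
    Visit moss.
    At moss: go right to elm.
      At elm: no left child.
      Visit elm.
      At elm: go right to mint.
        mint is a leaf — visit mint.
  Visit ivy.
  At ivy: go right to lime.
    At lime: go left to yew.
      At yew: go left to hop.
        hop is a leaf — visit hop.
      Visit yew.
      At yew: go right to plum.
        plum is a leaf — visit plum.
    Visit lime.
    At lime: go right to fern.
      fern is a leaf — visit fern.
Visit tulip.
At tulip: go right to ash.
  At ash: go left to rye.
    At rye: go left to iris.
      iris is a leaf — visit iris.
    Visit rye.
    At rye: go right to lily.
      lily is a leaf — visit lily.
  Visit ash.
  At ash: go right to sage.
    At sage: go left to kale.
      kale is a leaf — visit kale.
    Visit sage.
    At sage: no right child.
Full in-order sequence: moss, elm, mint, ivy, hop, yew, plum, lime, fern, tulip, iris, rye, lily, ash, kale, sage.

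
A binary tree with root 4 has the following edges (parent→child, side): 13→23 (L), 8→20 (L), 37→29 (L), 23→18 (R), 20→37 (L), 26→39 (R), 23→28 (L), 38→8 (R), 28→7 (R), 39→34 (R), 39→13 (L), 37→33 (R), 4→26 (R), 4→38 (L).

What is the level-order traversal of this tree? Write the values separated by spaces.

4 38 26 8 39 20 13 34 37 23 29 33 28 18 7

Level-order visits nodes level by level from the root, left to right within each level.
Level 0: 4
Level 1: 38, 26
Level 2: 8, 39
Level 3: 20, 13, 34
Level 4: 37, 23
Level 5: 29, 33, 28, 18
Level 6: 7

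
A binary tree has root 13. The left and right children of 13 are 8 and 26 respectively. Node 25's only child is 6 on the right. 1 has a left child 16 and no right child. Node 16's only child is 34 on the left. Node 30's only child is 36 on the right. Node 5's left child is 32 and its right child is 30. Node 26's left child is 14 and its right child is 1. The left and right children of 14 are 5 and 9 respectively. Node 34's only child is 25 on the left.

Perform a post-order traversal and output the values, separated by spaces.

8 32 36 30 5 9 14 6 25 34 16 1 26 13

Post-order visits the left subtree, then the right subtree, then the node.
At 13: go left to 8.
  8 is a leaf — visit 8.
At 13: go right to 26.
  At 26: go left to 14.
    At 14: go left to 5.
      At 5: go left to 32.
        32 is a leaf — visit 32.
      At 5: go right to 30.
        At 30: no left child.
        At 30: go right to 36.
          36 is a leaf — visit 36.
        Visit 30.
      Visit 5.
    At 14: go right to 9.
      9 is a leaf — visit 9.
    Visit 14.
  At 26: go right to 1.
    At 1: go left to 16.
      At 16: go left to 34.
        At 34: go left to 25.
          At 25: no left child.
          At 25: go right to 6.
            6 is a leaf — visit 6.
          Visit 25.
        At 34: no right child.
        Visit 34.
      At 16: no right child.
      Visit 16.
    At 1: no right child.
    Visit 1.
  Visit 26.
Visit 13.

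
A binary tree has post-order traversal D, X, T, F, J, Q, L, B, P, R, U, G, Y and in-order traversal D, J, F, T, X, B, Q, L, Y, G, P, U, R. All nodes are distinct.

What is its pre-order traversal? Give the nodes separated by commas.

The last element of post-order is the root; it splits in-order into left and right subtrees.
Root Y: left subtree has 8 nodes {D, J, F, T, X, B, Q, L}, right has 4 {G, P, U, R}.
  Root B: left subtree has 5 nodes {D, J, F, T, X}, right has 2 {Q, L}.
    Root J: left subtree has 1 node {D}, right has 3 {F, T, X}.
      Root F: left subtree has 0 nodes { }, right has 2 {T, X}.
        Root T: left subtree has 0 nodes { }, right has 1 {X}.
    Root L: left subtree has 1 node {Q}, right has 0 { }.
  Root G: left subtree has 0 nodes { }, right has 3 {P, U, R}.
    Root U: left subtree has 1 node {P}, right has 1 {R}.

Y, B, J, D, F, T, X, L, Q, G, U, P, R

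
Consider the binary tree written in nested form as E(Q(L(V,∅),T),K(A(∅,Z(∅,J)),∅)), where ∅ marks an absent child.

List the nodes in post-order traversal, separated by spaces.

Post-order visits the left subtree, then the right subtree, then the node.
At E: go left to Q.
  At Q: go left to L.
    At L: go left to V.
      V is a leaf — visit V.
    At L: no right child.
    Visit L.
  At Q: go right to T.
    T is a leaf — visit T.
  Visit Q.
At E: go right to K.
  At K: go left to A.
    At A: no left child.
    At A: go right to Z.
      At Z: no left child.
      At Z: go right to J.
        J is a leaf — visit J.
      Visit Z.
    Visit A.
  At K: no right child.
  Visit K.
Visit E.

V L T Q J Z A K E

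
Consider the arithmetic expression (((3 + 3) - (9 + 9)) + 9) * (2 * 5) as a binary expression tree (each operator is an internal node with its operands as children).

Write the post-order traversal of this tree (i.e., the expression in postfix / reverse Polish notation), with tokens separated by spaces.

3 3 + 9 9 + - 9 + 2 5 * *

Post-order on an expression tree gives postfix notation: for each operator, emit left operand, right operand, then the operator.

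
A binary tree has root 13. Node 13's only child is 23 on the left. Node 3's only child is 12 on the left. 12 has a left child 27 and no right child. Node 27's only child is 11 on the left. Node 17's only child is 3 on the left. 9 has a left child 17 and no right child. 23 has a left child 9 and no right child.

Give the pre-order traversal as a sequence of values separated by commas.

Pre-order visits the node, then its left subtree, then its right subtree.
Visit 13.
At 13: go left to 23.
  Visit 23.
  At 23: go left to 9.
    Visit 9.
    At 9: go left to 17.
      Visit 17.
      At 17: go left to 3.
        Visit 3.
        At 3: go left to 12.
          Visit 12.
          At 12: go left to 27.
            Visit 27.
            At 27: go left to 11.
              11 is a leaf — visit 11.
            At 27: no right child.
          At 12: no right child.
        At 3: no right child.
      At 17: no right child.
    At 9: no right child.
  At 23: no right child.
At 13: no right child.

13, 23, 9, 17, 3, 12, 27, 11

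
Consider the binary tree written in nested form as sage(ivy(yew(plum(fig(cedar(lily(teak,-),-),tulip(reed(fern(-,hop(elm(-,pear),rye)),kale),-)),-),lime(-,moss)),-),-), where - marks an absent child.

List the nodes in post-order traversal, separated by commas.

teak, lily, cedar, pear, elm, rye, hop, fern, kale, reed, tulip, fig, plum, moss, lime, yew, ivy, sage

Post-order visits the left subtree, then the right subtree, then the node.
At sage: go left to ivy.
  At ivy: go left to yew.
    At yew: go left to plum.
      At plum: go left to fig.
        At fig: go left to cedar.
          At cedar: go left to lily.
            At lily: go left to teak.
              teak is a leaf — visit teak.
            At lily: no right child.
            Visit lily.
          At cedar: no right child.
          Visit cedar.
        At fig: go right to tulip.
          At tulip: go left to reed.
            At reed: go left to fern.
              At fern: no left child.
              At fern: go right to hop.
                At hop: go left to elm.
                  At elm: no left child.
                  At elm: go right to pear.
                    pear is a leaf — visit pear.
                  Visit elm.
                At hop: go right to rye.
                  rye is a leaf — visit rye.
                Visit hop.
              Visit fern.
            At reed: go right to kale.
              kale is a leaf — visit kale.
            Visit reed.
          At tulip: no right child.
          Visit tulip.
        Visit fig.
      At plum: no right child.
      Visit plum.
    At yew: go right to lime.
      At lime: no left child.
      At lime: go right to moss.
        moss is a leaf — visit moss.
      Visit lime.
    Visit yew.
  At ivy: no right child.
  Visit ivy.
At sage: no right child.
Visit sage.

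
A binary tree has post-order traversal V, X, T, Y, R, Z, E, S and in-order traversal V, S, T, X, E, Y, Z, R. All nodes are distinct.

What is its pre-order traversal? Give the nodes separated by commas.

S, V, E, T, X, Z, Y, R

The last element of post-order is the root; it splits in-order into left and right subtrees.
Root S: left subtree has 1 node {V}, right has 6 {T, X, E, Y, Z, R}.
  Root E: left subtree has 2 nodes {T, X}, right has 3 {Y, Z, R}.
    Root T: left subtree has 0 nodes { }, right has 1 {X}.
    Root Z: left subtree has 1 node {Y}, right has 1 {R}.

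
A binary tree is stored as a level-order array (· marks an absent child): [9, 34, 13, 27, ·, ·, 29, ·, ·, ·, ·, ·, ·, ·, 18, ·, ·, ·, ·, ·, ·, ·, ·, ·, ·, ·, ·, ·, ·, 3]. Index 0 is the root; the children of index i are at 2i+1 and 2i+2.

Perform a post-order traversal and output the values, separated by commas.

27, 34, 3, 18, 29, 13, 9

Post-order visits the left subtree, then the right subtree, then the node.
At 9: go left to 34.
  At 34: go left to 27.
    27 is a leaf — visit 27.
  At 34: no right child.
  Visit 34.
At 9: go right to 13.
  At 13: no left child.
  At 13: go right to 29.
    At 29: no left child.
    At 29: go right to 18.
      At 18: go left to 3.
        3 is a leaf — visit 3.
      At 18: no right child.
      Visit 18.
    Visit 29.
  Visit 13.
Visit 9.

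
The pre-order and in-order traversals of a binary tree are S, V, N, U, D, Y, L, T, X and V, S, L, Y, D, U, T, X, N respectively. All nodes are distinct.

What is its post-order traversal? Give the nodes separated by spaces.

The first element of pre-order is the root; it splits in-order into left and right subtrees.
Root S: left subtree has 1 node {V}, right has 7 {L, Y, D, U, T, X, N}.
  Root N: left subtree has 6 nodes {L, Y, D, U, T, X}, right has 0 { }.
    Root U: left subtree has 3 nodes {L, Y, D}, right has 2 {T, X}.
      Root D: left subtree has 2 nodes {L, Y}, right has 0 { }.
        Root Y: left subtree has 1 node {L}, right has 0 { }.
      Root T: left subtree has 0 nodes { }, right has 1 {X}.

V L Y D X T U N S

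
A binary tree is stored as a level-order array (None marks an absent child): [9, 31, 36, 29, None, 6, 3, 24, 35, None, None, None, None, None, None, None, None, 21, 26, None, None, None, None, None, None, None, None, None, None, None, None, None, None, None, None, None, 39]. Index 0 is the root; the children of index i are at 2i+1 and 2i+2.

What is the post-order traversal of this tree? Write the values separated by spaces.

Post-order visits the left subtree, then the right subtree, then the node.
At 9: go left to 31.
  At 31: go left to 29.
    At 29: go left to 24.
      24 is a leaf — visit 24.
    At 29: go right to 35.
      At 35: go left to 21.
        At 21: no left child.
        At 21: go right to 39.
          39 is a leaf — visit 39.
        Visit 21.
      At 35: go right to 26.
        26 is a leaf — visit 26.
      Visit 35.
    Visit 29.
  At 31: no right child.
  Visit 31.
At 9: go right to 36.
  At 36: go left to 6.
    6 is a leaf — visit 6.
  At 36: go right to 3.
    3 is a leaf — visit 3.
  Visit 36.
Visit 9.

24 39 21 26 35 29 31 6 3 36 9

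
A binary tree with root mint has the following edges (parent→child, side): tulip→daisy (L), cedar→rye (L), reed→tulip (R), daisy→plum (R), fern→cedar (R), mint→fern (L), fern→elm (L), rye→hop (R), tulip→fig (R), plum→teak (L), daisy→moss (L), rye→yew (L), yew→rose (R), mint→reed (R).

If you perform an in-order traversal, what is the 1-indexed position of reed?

In-order visits the left subtree, then the node, then the right subtree.
At mint: go left to fern.
  At fern: go left to elm.
    elm is a leaf — visit elm.
  Visit fern.
  At fern: go right to cedar.
    At cedar: go left to rye.
      At rye: go left to yew.
        At yew: no left child.
        Visit yew.
        At yew: go right to rose.
          rose is a leaf — visit rose.
      Visit rye.
      At rye: go right to hop.
        hop is a leaf — visit hop.
    Visit cedar.
    At cedar: no right child.
Visit mint.
At mint: go right to reed.
  At reed: no left child.
  Visit reed.
  At reed: go right to tulip.
    At tulip: go left to daisy.
      At daisy: go left to moss.
        moss is a leaf — visit moss.
      Visit daisy.
      At daisy: go right to plum.
        At plum: go left to teak.
          teak is a leaf — visit teak.
        Visit plum.
        At plum: no right child.
    Visit tulip.
    At tulip: go right to fig.
      fig is a leaf — visit fig.
Full in-order sequence: elm, fern, yew, rose, rye, hop, cedar, mint, reed, moss, daisy, teak, plum, tulip, fig.

9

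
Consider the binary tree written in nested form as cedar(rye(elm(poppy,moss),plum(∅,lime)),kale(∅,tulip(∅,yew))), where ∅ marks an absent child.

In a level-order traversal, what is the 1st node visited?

Level-order visits nodes level by level from the root, left to right within each level.
Level 0: cedar
Level 1: rye, kale
Level 2: elm, plum, tulip
Level 3: poppy, moss, lime, yew
Full level-order sequence: cedar, rye, kale, elm, plum, tulip, poppy, moss, lime, yew.

cedar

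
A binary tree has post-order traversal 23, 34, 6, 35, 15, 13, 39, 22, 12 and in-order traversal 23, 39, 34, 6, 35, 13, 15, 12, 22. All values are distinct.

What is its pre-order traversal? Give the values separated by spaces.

The last element of post-order is the root; it splits in-order into left and right subtrees.
Root 12: left subtree has 7 nodes {23, 39, 34, 6, 35, 13, 15}, right has 1 {22}.
  Root 39: left subtree has 1 node {23}, right has 5 {34, 6, 35, 13, 15}.
    Root 13: left subtree has 3 nodes {34, 6, 35}, right has 1 {15}.
      Root 35: left subtree has 2 nodes {34, 6}, right has 0 { }.
        Root 6: left subtree has 1 node {34}, right has 0 { }.

12 39 23 13 35 6 34 15 22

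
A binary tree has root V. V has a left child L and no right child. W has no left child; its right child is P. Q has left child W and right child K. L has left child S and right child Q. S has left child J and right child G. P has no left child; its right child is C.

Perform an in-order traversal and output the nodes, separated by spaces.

J S G L W P C Q K V

In-order visits the left subtree, then the node, then the right subtree.
At V: go left to L.
  At L: go left to S.
    At S: go left to J.
      J is a leaf — visit J.
    Visit S.
    At S: go right to G.
      G is a leaf — visit G.
  Visit L.
  At L: go right to Q.
    At Q: go left to W.
      At W: no left child.
      Visit W.
      At W: go right to P.
        At P: no left child.
        Visit P.
        At P: go right to C.
          C is a leaf — visit C.
    Visit Q.
    At Q: go right to K.
      K is a leaf — visit K.
Visit V.
At V: no right child.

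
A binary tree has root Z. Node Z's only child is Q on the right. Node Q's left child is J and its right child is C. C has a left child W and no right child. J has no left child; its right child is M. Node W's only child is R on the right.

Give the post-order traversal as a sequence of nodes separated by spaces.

M J R W C Q Z

Post-order visits the left subtree, then the right subtree, then the node.
At Z: no left child.
At Z: go right to Q.
  At Q: go left to J.
    At J: no left child.
    At J: go right to M.
      M is a leaf — visit M.
    Visit J.
  At Q: go right to C.
    At C: go left to W.
      At W: no left child.
      At W: go right to R.
        R is a leaf — visit R.
      Visit W.
    At C: no right child.
    Visit C.
  Visit Q.
Visit Z.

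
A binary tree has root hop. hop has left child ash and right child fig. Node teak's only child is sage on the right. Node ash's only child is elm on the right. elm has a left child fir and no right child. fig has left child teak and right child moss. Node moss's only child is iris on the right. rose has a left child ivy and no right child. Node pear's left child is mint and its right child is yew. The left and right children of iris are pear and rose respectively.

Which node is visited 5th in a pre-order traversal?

fig

Pre-order visits the node, then its left subtree, then its right subtree.
Visit hop.
At hop: go left to ash.
  Visit ash.
  At ash: no left child.
  At ash: go right to elm.
    Visit elm.
    At elm: go left to fir.
      fir is a leaf — visit fir.
    At elm: no right child.
At hop: go right to fig.
  Visit fig.
  At fig: go left to teak.
    Visit teak.
    At teak: no left child.
    At teak: go right to sage.
      sage is a leaf — visit sage.
  At fig: go right to moss.
    Visit moss.
    At moss: no left child.
    At moss: go right to iris.
      Visit iris.
      At iris: go left to pear.
        Visit pear.
        At pear: go left to mint.
          mint is a leaf — visit mint.
        At pear: go right to yew.
          yew is a leaf — visit yew.
      At iris: go right to rose.
        Visit rose.
        At rose: go left to ivy.
          ivy is a leaf — visit ivy.
        At rose: no right child.
Full pre-order sequence: hop, ash, elm, fir, fig, teak, sage, moss, iris, pear, mint, yew, rose, ivy.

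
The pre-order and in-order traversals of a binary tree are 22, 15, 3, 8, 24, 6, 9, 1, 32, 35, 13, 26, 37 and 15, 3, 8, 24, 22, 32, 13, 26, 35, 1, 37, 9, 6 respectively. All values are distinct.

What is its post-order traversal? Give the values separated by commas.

The first element of pre-order is the root; it splits in-order into left and right subtrees.
Root 22: left subtree has 4 nodes {15, 3, 8, 24}, right has 8 {32, 13, 26, 35, 1, 37, 9, 6}.
  Root 15: left subtree has 0 nodes { }, right has 3 {3, 8, 24}.
    Root 3: left subtree has 0 nodes { }, right has 2 {8, 24}.
      Root 8: left subtree has 0 nodes { }, right has 1 {24}.
  Root 6: left subtree has 7 nodes {32, 13, 26, 35, 1, 37, 9}, right has 0 { }.
    Root 9: left subtree has 6 nodes {32, 13, 26, 35, 1, 37}, right has 0 { }.
      Root 1: left subtree has 4 nodes {32, 13, 26, 35}, right has 1 {37}.
        Root 32: left subtree has 0 nodes { }, right has 3 {13, 26, 35}.
          Root 35: left subtree has 2 nodes {13, 26}, right has 0 { }.
            Root 13: left subtree has 0 nodes { }, right has 1 {26}.

24, 8, 3, 15, 26, 13, 35, 32, 37, 1, 9, 6, 22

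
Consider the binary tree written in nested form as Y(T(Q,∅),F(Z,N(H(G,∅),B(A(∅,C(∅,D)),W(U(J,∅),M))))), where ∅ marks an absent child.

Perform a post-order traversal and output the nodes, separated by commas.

Q, T, Z, G, H, D, C, A, J, U, M, W, B, N, F, Y

Post-order visits the left subtree, then the right subtree, then the node.
At Y: go left to T.
  At T: go left to Q.
    Q is a leaf — visit Q.
  At T: no right child.
  Visit T.
At Y: go right to F.
  At F: go left to Z.
    Z is a leaf — visit Z.
  At F: go right to N.
    At N: go left to H.
      At H: go left to G.
        G is a leaf — visit G.
      At H: no right child.
      Visit H.
    At N: go right to B.
      At B: go left to A.
        At A: no left child.
        At A: go right to C.
          At C: no left child.
          At C: go right to D.
            D is a leaf — visit D.
          Visit C.
        Visit A.
      At B: go right to W.
        At W: go left to U.
          At U: go left to J.
            J is a leaf — visit J.
          At U: no right child.
          Visit U.
        At W: go right to M.
          M is a leaf — visit M.
        Visit W.
      Visit B.
    Visit N.
  Visit F.
Visit Y.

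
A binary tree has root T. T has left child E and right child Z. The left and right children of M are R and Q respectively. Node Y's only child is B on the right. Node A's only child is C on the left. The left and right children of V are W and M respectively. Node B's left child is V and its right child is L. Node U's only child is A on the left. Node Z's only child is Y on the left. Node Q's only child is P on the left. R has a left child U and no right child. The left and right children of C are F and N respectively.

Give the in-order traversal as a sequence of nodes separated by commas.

In-order visits the left subtree, then the node, then the right subtree.
At T: go left to E.
  E is a leaf — visit E.
Visit T.
At T: go right to Z.
  At Z: go left to Y.
    At Y: no left child.
    Visit Y.
    At Y: go right to B.
      At B: go left to V.
        At V: go left to W.
          W is a leaf — visit W.
        Visit V.
        At V: go right to M.
          At M: go left to R.
            At R: go left to U.
              At U: go left to A.
                At A: go left to C.
                  At C: go left to F.
                    F is a leaf — visit F.
                  Visit C.
                  At C: go right to N.
                    N is a leaf — visit N.
                Visit A.
                At A: no right child.
              Visit U.
              At U: no right child.
            Visit R.
            At R: no right child.
          Visit M.
          At M: go right to Q.
            At Q: go left to P.
              P is a leaf — visit P.
            Visit Q.
            At Q: no right child.
      Visit B.
      At B: go right to L.
        L is a leaf — visit L.
  Visit Z.
  At Z: no right child.

E, T, Y, W, V, F, C, N, A, U, R, M, P, Q, B, L, Z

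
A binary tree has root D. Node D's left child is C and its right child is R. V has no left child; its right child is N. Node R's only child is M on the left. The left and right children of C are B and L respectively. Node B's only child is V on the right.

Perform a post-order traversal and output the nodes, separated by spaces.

N V B L C M R D

Post-order visits the left subtree, then the right subtree, then the node.
At D: go left to C.
  At C: go left to B.
    At B: no left child.
    At B: go right to V.
      At V: no left child.
      At V: go right to N.
        N is a leaf — visit N.
      Visit V.
    Visit B.
  At C: go right to L.
    L is a leaf — visit L.
  Visit C.
At D: go right to R.
  At R: go left to M.
    M is a leaf — visit M.
  At R: no right child.
  Visit R.
Visit D.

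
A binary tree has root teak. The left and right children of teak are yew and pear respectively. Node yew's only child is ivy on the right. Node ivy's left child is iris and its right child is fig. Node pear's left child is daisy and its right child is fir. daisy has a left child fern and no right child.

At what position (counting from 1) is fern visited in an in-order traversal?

In-order visits the left subtree, then the node, then the right subtree.
At teak: go left to yew.
  At yew: no left child.
  Visit yew.
  At yew: go right to ivy.
    At ivy: go left to iris.
      iris is a leaf — visit iris.
    Visit ivy.
    At ivy: go right to fig.
      fig is a leaf — visit fig.
Visit teak.
At teak: go right to pear.
  At pear: go left to daisy.
    At daisy: go left to fern.
      fern is a leaf — visit fern.
    Visit daisy.
    At daisy: no right child.
  Visit pear.
  At pear: go right to fir.
    fir is a leaf — visit fir.
Full in-order sequence: yew, iris, ivy, fig, teak, fern, daisy, pear, fir.

6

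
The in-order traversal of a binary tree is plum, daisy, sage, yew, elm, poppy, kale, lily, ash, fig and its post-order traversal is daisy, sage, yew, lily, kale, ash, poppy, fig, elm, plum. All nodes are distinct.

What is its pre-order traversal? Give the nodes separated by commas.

plum, elm, yew, sage, daisy, fig, poppy, ash, kale, lily

The last element of post-order is the root; it splits in-order into left and right subtrees.
Root plum: left subtree has 0 nodes { }, right has 9 {daisy, sage, yew, elm, poppy, kale, lily, ash, fig}.
  Root elm: left subtree has 3 nodes {daisy, sage, yew}, right has 5 {poppy, kale, lily, ash, fig}.
    Root yew: left subtree has 2 nodes {daisy, sage}, right has 0 { }.
      Root sage: left subtree has 1 node {daisy}, right has 0 { }.
    Root fig: left subtree has 4 nodes {poppy, kale, lily, ash}, right has 0 { }.
      Root poppy: left subtree has 0 nodes { }, right has 3 {kale, lily, ash}.
        Root ash: left subtree has 2 nodes {kale, lily}, right has 0 { }.
          Root kale: left subtree has 0 nodes { }, right has 1 {lily}.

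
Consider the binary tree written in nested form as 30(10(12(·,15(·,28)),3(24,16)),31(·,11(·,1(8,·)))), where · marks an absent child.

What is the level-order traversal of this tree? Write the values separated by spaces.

30 10 31 12 3 11 15 24 16 1 28 8

Level-order visits nodes level by level from the root, left to right within each level.
Level 0: 30
Level 1: 10, 31
Level 2: 12, 3, 11
Level 3: 15, 24, 16, 1
Level 4: 28, 8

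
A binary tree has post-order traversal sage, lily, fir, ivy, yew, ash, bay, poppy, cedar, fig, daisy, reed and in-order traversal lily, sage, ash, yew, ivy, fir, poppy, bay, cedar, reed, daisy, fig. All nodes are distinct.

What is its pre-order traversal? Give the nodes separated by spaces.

reed cedar poppy ash lily sage yew ivy fir bay daisy fig

The last element of post-order is the root; it splits in-order into left and right subtrees.
Root reed: left subtree has 9 nodes {lily, sage, ash, yew, ivy, fir, poppy, bay, cedar}, right has 2 {daisy, fig}.
  Root cedar: left subtree has 8 nodes {lily, sage, ash, yew, ivy, fir, poppy, bay}, right has 0 { }.
    Root poppy: left subtree has 6 nodes {lily, sage, ash, yew, ivy, fir}, right has 1 {bay}.
      Root ash: left subtree has 2 nodes {lily, sage}, right has 3 {yew, ivy, fir}.
        Root lily: left subtree has 0 nodes { }, right has 1 {sage}.
        Root yew: left subtree has 0 nodes { }, right has 2 {ivy, fir}.
          Root ivy: left subtree has 0 nodes { }, right has 1 {fir}.
  Root daisy: left subtree has 0 nodes { }, right has 1 {fig}.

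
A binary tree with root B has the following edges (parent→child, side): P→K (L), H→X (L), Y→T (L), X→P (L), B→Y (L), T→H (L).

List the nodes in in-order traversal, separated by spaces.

K P X H T Y B

In-order visits the left subtree, then the node, then the right subtree.
At B: go left to Y.
  At Y: go left to T.
    At T: go left to H.
      At H: go left to X.
        At X: go left to P.
          At P: go left to K.
            K is a leaf — visit K.
          Visit P.
          At P: no right child.
        Visit X.
        At X: no right child.
      Visit H.
      At H: no right child.
    Visit T.
    At T: no right child.
  Visit Y.
  At Y: no right child.
Visit B.
At B: no right child.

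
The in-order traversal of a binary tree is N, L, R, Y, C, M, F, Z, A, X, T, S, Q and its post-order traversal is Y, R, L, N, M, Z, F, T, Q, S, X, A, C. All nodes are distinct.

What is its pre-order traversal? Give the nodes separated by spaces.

C N L R Y A F M Z X S T Q

The last element of post-order is the root; it splits in-order into left and right subtrees.
Root C: left subtree has 4 nodes {N, L, R, Y}, right has 8 {M, F, Z, A, X, T, S, Q}.
  Root N: left subtree has 0 nodes { }, right has 3 {L, R, Y}.
    Root L: left subtree has 0 nodes { }, right has 2 {R, Y}.
      Root R: left subtree has 0 nodes { }, right has 1 {Y}.
  Root A: left subtree has 3 nodes {M, F, Z}, right has 4 {X, T, S, Q}.
    Root F: left subtree has 1 node {M}, right has 1 {Z}.
    Root X: left subtree has 0 nodes { }, right has 3 {T, S, Q}.
      Root S: left subtree has 1 node {T}, right has 1 {Q}.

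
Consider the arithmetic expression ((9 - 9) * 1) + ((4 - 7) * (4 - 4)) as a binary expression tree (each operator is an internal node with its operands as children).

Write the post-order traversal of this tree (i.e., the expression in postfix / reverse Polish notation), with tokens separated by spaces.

9 9 - 1 * 4 7 - 4 4 - * +

Post-order on an expression tree gives postfix notation: for each operator, emit left operand, right operand, then the operator.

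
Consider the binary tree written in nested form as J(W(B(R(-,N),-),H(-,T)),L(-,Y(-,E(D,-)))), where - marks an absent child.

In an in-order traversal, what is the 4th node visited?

In-order visits the left subtree, then the node, then the right subtree.
At J: go left to W.
  At W: go left to B.
    At B: go left to R.
      At R: no left child.
      Visit R.
      At R: go right to N.
        N is a leaf — visit N.
    Visit B.
    At B: no right child.
  Visit W.
  At W: go right to H.
    At H: no left child.
    Visit H.
    At H: go right to T.
      T is a leaf — visit T.
Visit J.
At J: go right to L.
  At L: no left child.
  Visit L.
  At L: go right to Y.
    At Y: no left child.
    Visit Y.
    At Y: go right to E.
      At E: go left to D.
        D is a leaf — visit D.
      Visit E.
      At E: no right child.
Full in-order sequence: R, N, B, W, H, T, J, L, Y, D, E.

W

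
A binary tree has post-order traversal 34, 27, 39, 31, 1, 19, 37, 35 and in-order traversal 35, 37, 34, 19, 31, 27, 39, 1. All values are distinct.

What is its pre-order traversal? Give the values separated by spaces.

35 37 19 34 1 31 39 27

The last element of post-order is the root; it splits in-order into left and right subtrees.
Root 35: left subtree has 0 nodes { }, right has 7 {37, 34, 19, 31, 27, 39, 1}.
  Root 37: left subtree has 0 nodes { }, right has 6 {34, 19, 31, 27, 39, 1}.
    Root 19: left subtree has 1 node {34}, right has 4 {31, 27, 39, 1}.
      Root 1: left subtree has 3 nodes {31, 27, 39}, right has 0 { }.
        Root 31: left subtree has 0 nodes { }, right has 2 {27, 39}.
          Root 39: left subtree has 1 node {27}, right has 0 { }.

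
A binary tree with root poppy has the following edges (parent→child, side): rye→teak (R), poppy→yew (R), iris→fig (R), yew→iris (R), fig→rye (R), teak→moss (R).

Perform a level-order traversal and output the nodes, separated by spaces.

Level-order visits nodes level by level from the root, left to right within each level.
Level 0: poppy
Level 1: yew
Level 2: iris
Level 3: fig
Level 4: rye
Level 5: teak
Level 6: moss

poppy yew iris fig rye teak moss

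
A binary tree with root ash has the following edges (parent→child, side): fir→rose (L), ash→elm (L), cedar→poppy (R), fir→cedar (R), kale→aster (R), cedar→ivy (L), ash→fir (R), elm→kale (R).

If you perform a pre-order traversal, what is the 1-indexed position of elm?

Pre-order visits the node, then its left subtree, then its right subtree.
Visit ash.
At ash: go left to elm.
  Visit elm.
  At elm: no left child.
  At elm: go right to kale.
    Visit kale.
    At kale: no left child.
    At kale: go right to aster.
      aster is a leaf — visit aster.
At ash: go right to fir.
  Visit fir.
  At fir: go left to rose.
    rose is a leaf — visit rose.
  At fir: go right to cedar.
    Visit cedar.
    At cedar: go left to ivy.
      ivy is a leaf — visit ivy.
    At cedar: go right to poppy.
      poppy is a leaf — visit poppy.
Full pre-order sequence: ash, elm, kale, aster, fir, rose, cedar, ivy, poppy.

2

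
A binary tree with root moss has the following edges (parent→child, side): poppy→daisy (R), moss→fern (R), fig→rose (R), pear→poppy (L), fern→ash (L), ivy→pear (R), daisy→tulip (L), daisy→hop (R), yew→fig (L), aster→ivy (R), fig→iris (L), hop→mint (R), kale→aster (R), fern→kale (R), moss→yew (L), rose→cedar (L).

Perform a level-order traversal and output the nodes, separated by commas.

Level-order visits nodes level by level from the root, left to right within each level.
Level 0: moss
Level 1: yew, fern
Level 2: fig, ash, kale
Level 3: iris, rose, aster
Level 4: cedar, ivy
Level 5: pear
Level 6: poppy
Level 7: daisy
Level 8: tulip, hop
Level 9: mint

moss, yew, fern, fig, ash, kale, iris, rose, aster, cedar, ivy, pear, poppy, daisy, tulip, hop, mint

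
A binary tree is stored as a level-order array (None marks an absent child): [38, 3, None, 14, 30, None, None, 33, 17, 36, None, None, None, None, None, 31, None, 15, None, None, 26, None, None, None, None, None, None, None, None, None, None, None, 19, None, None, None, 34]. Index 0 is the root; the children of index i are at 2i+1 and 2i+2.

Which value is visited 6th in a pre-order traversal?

Pre-order visits the node, then its left subtree, then its right subtree.
Visit 38.
At 38: go left to 3.
  Visit 3.
  At 3: go left to 14.
    Visit 14.
    At 14: go left to 33.
      Visit 33.
      At 33: go left to 31.
        Visit 31.
        At 31: no left child.
        At 31: go right to 19.
          19 is a leaf — visit 19.
      At 33: no right child.
    At 14: go right to 17.
      Visit 17.
      At 17: go left to 15.
        Visit 15.
        At 15: no left child.
        At 15: go right to 34.
          34 is a leaf — visit 34.
      At 17: no right child.
  At 3: go right to 30.
    Visit 30.
    At 30: go left to 36.
      Visit 36.
      At 36: no left child.
      At 36: go right to 26.
        26 is a leaf — visit 26.
    At 30: no right child.
At 38: no right child.
Full pre-order sequence: 38, 3, 14, 33, 31, 19, 17, 15, 34, 30, 36, 26.

19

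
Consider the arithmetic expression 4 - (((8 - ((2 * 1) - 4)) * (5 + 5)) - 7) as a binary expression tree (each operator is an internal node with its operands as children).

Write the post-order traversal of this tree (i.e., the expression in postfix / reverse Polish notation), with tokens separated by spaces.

Post-order on an expression tree gives postfix notation: for each operator, emit left operand, right operand, then the operator.

4 8 2 1 * 4 - - 5 5 + * 7 - -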